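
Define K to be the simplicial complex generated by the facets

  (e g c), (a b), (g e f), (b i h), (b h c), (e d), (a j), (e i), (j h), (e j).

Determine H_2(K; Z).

H_2 = 0.

K has 10 vertices, 16 edges, 4 triangles.
rank ∂_2 = 4, rank ∂_3 = 0 ⇒ b_2 = 4 − 4 − 0 = 0. So H_2 ≅ 0.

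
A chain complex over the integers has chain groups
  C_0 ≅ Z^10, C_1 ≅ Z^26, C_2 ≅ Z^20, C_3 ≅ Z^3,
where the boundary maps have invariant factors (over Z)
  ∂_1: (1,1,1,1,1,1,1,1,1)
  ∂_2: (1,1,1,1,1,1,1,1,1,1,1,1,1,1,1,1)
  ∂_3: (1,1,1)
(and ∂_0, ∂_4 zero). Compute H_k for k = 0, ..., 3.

H_0: b_0 = 10 − 0 − 9 = 1; torsion from ∂_1 factors > 1: none. So H_0 ≅ Z.
H_1: b_1 = 26 − 9 − 16 = 1; torsion from ∂_2 factors > 1: none. So H_1 ≅ Z.
H_2: b_2 = 20 − 16 − 3 = 1; torsion from ∂_3 factors > 1: none. So H_2 ≅ Z.
H_3: b_3 = 3 − 3 − 0 = 0; torsion from ∂_4 factors > 1: none. So H_3 ≅ 0.

H_0 ≅ Z,  H_1 ≅ Z,  H_2 ≅ Z,  H_3 = 0.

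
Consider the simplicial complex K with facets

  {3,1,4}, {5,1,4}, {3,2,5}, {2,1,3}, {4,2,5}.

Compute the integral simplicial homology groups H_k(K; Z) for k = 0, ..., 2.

Order the vertices as 1 < 2 < 3 < 4 < 5. Listing each simplex with vertices in this order, K has dimension 2 with simplices:

  0-simplices (5): [1], [2], [3], [4], [5]
  1-simplices (10): [1,2], [1,3], [1,4], [1,5], [2,3], [2,4], [2,5], [3,4], [3,5], [4,5]
  2-simplices (5): [1,2,3], [1,3,4], [1,4,5], [2,3,5], [2,4,5]

giving chain groups C_0 ≅ Z^5, C_1 ≅ Z^10, C_2 ≅ Z^5.

∂_1: C_1 → C_0 maps an edge to its endpoints' difference, ∂[p,q] = q − p. For instance
  ∂[2,4] = [4] − [2].
As a 5×10 matrix over Z this has rank 4, with invariant factors (1,1,1,1).

Boundary ∂_2: C_2 → C_1 acts by ∂[p,q,r] = [q,r] − [p,r] + [p,q]. For instance
  ∂[1,3,4] = [3,4] − [1,4] + [1,3],
  ∂[2,4,5] = [4,5] − [2,5] + [2,4].
This gives a 10×5 integer matrix of rank 5; reducing to Smith normal form yields diagonal entries (1,1,1,1,1).

Reading off H_k = ker ∂_k / im ∂_{k+1}:

  H_0: rank C_0 − rank ∂_1 = 5 − 4 = 1, and the invariant factors of ∂_1 are all 1, so H_0 ≅ Z.
  H_1: rank ker ∂_1 − rank ∂_2 = (10 − 4) − 5 = 1, and the invariant factors of ∂_2 are all 1, so H_1 ≅ Z.
  H_2: rank ker ∂_2 − rank ∂_3 = (5 − 5) − 0 = 0, and there is no ∂_3, so H_2 ≅ 0.

H_0 = Z,  H_1 = Z,  H_2 = 0.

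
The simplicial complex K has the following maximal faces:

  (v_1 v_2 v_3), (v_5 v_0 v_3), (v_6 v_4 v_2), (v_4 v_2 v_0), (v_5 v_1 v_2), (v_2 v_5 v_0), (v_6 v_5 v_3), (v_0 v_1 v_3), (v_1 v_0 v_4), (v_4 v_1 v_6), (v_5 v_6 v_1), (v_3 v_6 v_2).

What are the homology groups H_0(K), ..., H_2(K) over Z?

Fix the vertex order v_0 < v_1 < v_2 < v_3 < v_4 < v_5 < v_6 and write every simplex with vertices in increasing order. Then dim K = 2 and the simplices of K are:

  0-simplices (7): [v_0], [v_1], [v_2], [v_3], [v_4], [v_5], [v_6]
  1-simplices (18): (18 of them)
  2-simplices (12): (12 of them)

so the chain groups are C_0 ≅ Z^7, C_1 ≅ Z^18, C_2 ≅ Z^12.

∂_1: C_1 → C_0 is given by ∂[p,q] = [q] − [p].
The 7×18 boundary matrix has rank 6 and Smith normal form diag(1,1,1,1,1,1).

The boundary map ∂_2: C_2 → C_1 sends each 2-simplex [p,q,r] to [q,r] − [p,r] + [p,q]. For instance
  ∂[v_3,v_5,v_6] = [v_5,v_6] − [v_3,v_6] + [v_3,v_5],
  ∂[v_2,v_4,v_6] = [v_4,v_6] − [v_2,v_6] + [v_2,v_4].
This gives a 18×12 integer matrix of rank 12; reducing to Smith normal form yields diagonal entries (1,1,1,1,1,1,1,1,1,1,1,2).

Now H_k = ker ∂_k / im ∂_{k+1}, so:

  H_0: rank C_0 − rank ∂_1 = 7 − 6 = 1, and the invariant factors of ∂_1 are all 1, so H_0 = Z.
  H_1: rank ker ∂_1 − rank ∂_2 = (18 − 6) − 12 = 0, and ∂_2 has invariant factor 2 > 1, so H_1 = Z_2.
  H_2: rank ker ∂_2 − rank ∂_3 = (12 − 12) − 0 = 0, and there is no ∂_3, so H_2 = 0.

(K is a triangulation of the real projective plane RP^2.)

H_0 = Z,  H_1 = Z_2,  H_2 = 0.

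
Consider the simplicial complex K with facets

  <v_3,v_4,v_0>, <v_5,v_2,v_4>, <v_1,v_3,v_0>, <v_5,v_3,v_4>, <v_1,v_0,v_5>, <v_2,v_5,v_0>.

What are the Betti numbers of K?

We work with the vertex ordering v_0 < v_1 < v_2 < v_3 < v_4 < v_5. The simplices of K, each written with vertices in increasing order, are:

  0-simplices (6): [v_0], [v_1], [v_2], [v_3], [v_4], [v_5]
  1-simplices (12): [v_0,v_1], [v_0,v_2], [v_0,v_3], [v_0,v_4], [v_0,v_5], [v_1,v_3], [v_1,v_5], [v_2,v_4], [v_2,v_5], [v_3,v_4], [v_3,v_5], [v_4,v_5]
  2-simplices (6): [v_0,v_1,v_3], [v_0,v_1,v_5], [v_0,v_2,v_5], [v_0,v_3,v_4], [v_2,v_4,v_5], [v_3,v_4,v_5]

giving chain groups C_0 ≅ Z^6, C_1 ≅ Z^12, C_2 ≅ Z^6.

∂_1: C_1 → C_0 maps an edge to its endpoints' difference, ∂[p,q] = q − p.
As a 6×12 matrix over Z this has rank 5, with invariant factors (1,1,1,1,1).

∂_2: C_2 → C_1 maps a triangle to the signed sum of its edges. For instance
  ∂[v_3,v_4,v_5] = [v_4,v_5] − [v_3,v_5] + [v_3,v_4],
  ∂[v_0,v_2,v_5] = [v_2,v_5] − [v_0,v_5] + [v_0,v_2].
The resulting 12×6 matrix has rank 6, and its Smith normal form has invariant factors (1,1,1,1,1,1).

Reading off H_k = ker ∂_k / im ∂_{k+1}:

  H_0: rank C_0 − rank ∂_1 = 6 − 5 = 1, and the invariant factors of ∂_1 are all 1, so H_0 ≅ Z.
  H_1: rank ker ∂_1 − rank ∂_2 = (12 − 5) − 6 = 1, and the invariant factors of ∂_2 are all 1, so H_1 ≅ Z.
  H_2: rank ker ∂_2 − rank ∂_3 = (6 − 6) − 0 = 0, and there is no ∂_3, so H_2 ≅ 0.

As a check, the Euler characteristic is 6 − 12 + 6 = 0, which agrees with 1 − 1 + 0 = 0.

Hence the Betti numbers are b_0 = 1, b_1 = 1, b_2 = 0.

b_0 = 1, b_1 = 1, b_2 = 0.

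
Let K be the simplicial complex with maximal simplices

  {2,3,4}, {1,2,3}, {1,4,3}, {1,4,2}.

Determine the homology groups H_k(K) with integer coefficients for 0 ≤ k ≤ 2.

H_0 = Z,  H_1 = 0,  H_2 = Z.

Fix the vertex order 1 < 2 < 3 < 4 and write every simplex with vertices in increasing order. Then dim K = 2 and the simplices of K are:

  0-simplices (4): [1], [2], [3], [4]
  1-simplices (6): [1,2], [1,3], [1,4], [2,3], [2,4], [3,4]
  2-simplices (4): [1,2,3], [1,2,4], [1,3,4], [2,3,4]

giving chain groups C_0 ≅ Z^4, C_1 ≅ Z^6, C_2 ≅ Z^4.

The boundary map ∂_1: C_1 → C_0 is given by ∂[p,q] = [q] − [p]. For instance
  ∂[2,3] = [3] − [2].
As a 4×6 matrix over Z this has rank 3, with invariant factors (1,1,1).

∂_2: C_2 → C_1 maps a triangle to the signed sum of its edges. For instance
  ∂[2,3,4] = [3,4] − [2,4] + [2,3],
  ∂[1,2,3] = [2,3] − [1,3] + [1,2].
The 6×4 boundary matrix has rank 3 and Smith normal form diag(1,1,1).

From H_k ≅ ker(∂_k) / im(∂_{k+1}) we obtain:

  H_0: rank C_0 − rank ∂_1 = 4 − 3 = 1, and the invariant factors of ∂_1 are all 1, so H_0 = Z.
  H_1: rank ker ∂_1 − rank ∂_2 = (6 − 3) − 3 = 0, and the invariant factors of ∂_2 are all 1, so H_1 = 0.
  H_2: rank ker ∂_2 − rank ∂_3 = (4 − 3) − 0 = 1, and there is no ∂_3, so H_2 = Z.

As a check, the Euler characteristic is 4 − 6 + 4 = 2, which agrees with 1 − 0 + 1 = 2.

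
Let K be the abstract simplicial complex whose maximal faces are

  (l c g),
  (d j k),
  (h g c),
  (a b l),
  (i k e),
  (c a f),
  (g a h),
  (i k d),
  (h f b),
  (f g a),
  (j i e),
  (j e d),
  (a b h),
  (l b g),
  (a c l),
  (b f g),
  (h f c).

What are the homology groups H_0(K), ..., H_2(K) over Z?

H_0 = Z^2,  H_1 = Z ⊕ Z/2Z,  H_2 = 0.

Fix the vertex order a < b < c < d < e < f < g < h < i < j < k < l and write every simplex with vertices in increasing order. Then dim K = 2 and the simplices of K are:

  0-simplices (12): a, b, c, d, e, f, g, h, i, j, k, l
  1-simplices (28): ab, ac, af, ag, ah, al, bf, bg, bh, bl, cf, cg, ch, cl, de, di, dj, dk, ei, ej, ek, fg, fh, gh, gl, ij, ik, jk
  2-simplices (17): abh, abl, acf, acl, afg, agh, bfg, bfh, bgl, cfh, cgh, cgl, dej, dik, djk, eij, eik

giving chain groups C_0 ≅ Z^12, C_1 ≅ Z^28, C_2 ≅ Z^17.

Boundary ∂_1: C_1 → C_0 maps an edge to its endpoints' difference, ∂[p,q] = q − p.
As a 12×28 matrix over Z this has rank 10, with invariant factors (1,1,1,1,1,1,1,1,1,1).

∂_2: C_2 → C_1 sends each 2-simplex [p,q,r] to [q,r] − [p,r] + [p,q]. For instance
  ∂bfg = fg − bg + bf,
  ∂acf = cf − af + ac.
This gives a 28×17 integer matrix of rank 17; reducing to Smith normal form yields diagonal entries (1,1,1,1,1,1,1,1,1,1,1,1,1,1,1,1,2).

From H_k ≅ ker(∂_k) / im(∂_{k+1}) we obtain:

  H_0: rank C_0 − rank ∂_1 = 12 − 10 = 2, and the invariant factors of ∂_1 are all 1, so H_0 ≅ Z^2.
  H_1: rank ker ∂_1 − rank ∂_2 = (28 − 10) − 17 = 1, and ∂_2 has invariant factor 2 > 1, so H_1 ≅ Z ⊕ Z/2Z.
  H_2: rank ker ∂_2 − rank ∂_3 = (17 − 17) − 0 = 0, and there is no ∂_3, so H_2 ≅ 0.

(K is a triangulation of the disjoint union of the Möbius band and the real projective plane RP^2.)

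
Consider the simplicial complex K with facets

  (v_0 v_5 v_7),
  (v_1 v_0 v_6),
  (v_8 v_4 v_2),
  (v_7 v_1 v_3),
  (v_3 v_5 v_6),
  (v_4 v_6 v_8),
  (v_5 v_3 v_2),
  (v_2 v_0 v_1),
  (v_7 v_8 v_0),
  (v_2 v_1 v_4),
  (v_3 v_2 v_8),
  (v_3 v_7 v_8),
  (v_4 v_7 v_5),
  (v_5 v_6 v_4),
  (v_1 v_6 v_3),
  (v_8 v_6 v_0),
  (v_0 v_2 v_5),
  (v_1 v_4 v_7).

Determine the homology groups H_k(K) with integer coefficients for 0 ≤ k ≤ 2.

H_0 ≅ Z,  H_1 ≅ Z^2,  H_2 ≅ Z.

Fix the vertex order v_0 < v_1 < v_2 < v_3 < v_4 < v_5 < v_6 < v_7 < v_8 and write every simplex with vertices in increasing order. Then dim K = 2 and the simplices of K are:

  0-simplices (9): [v_0], [v_1], [v_2], [v_3], [v_4], [v_5], [v_6], [v_7], [v_8]
  1-simplices (27): (27 of them)
  2-simplices (18): (18 of them)

giving chain groups C_0 ≅ Z^9, C_1 ≅ Z^27, C_2 ≅ Z^18.

Boundary ∂_1: C_1 → C_0 sends each edge [p,q] (with p < q) to q − p. For instance
  ∂[v_2,v_4] = [v_4] − [v_2].
This gives a 9×27 integer matrix of rank 8; reducing to Smith normal form yields diagonal entries (1,1,1,1,1,1,1,1).

∂_2: C_2 → C_1 maps a triangle to the signed sum of its edges. For instance
  ∂[v_1,v_2,v_4] = [v_2,v_4] − [v_1,v_4] + [v_1,v_2],
  ∂[v_0,v_6,v_8] = [v_6,v_8] − [v_0,v_8] + [v_0,v_6].
The 27×18 boundary matrix has rank 17 and Smith normal form diag(1,1,1,1,1,1,1,1,1,1,1,1,1,1,1,1,1).

Computing H_k = (kernel of ∂_k) / (image of ∂_{k+1}):

  H_0: rank C_0 − rank ∂_1 = 9 − 8 = 1, and the invariant factors of ∂_1 are all 1, so H_0 = Z.
  H_1: rank ker ∂_1 − rank ∂_2 = (27 − 8) − 17 = 2, and the invariant factors of ∂_2 are all 1, so H_1 = Z^2.
  H_2: rank ker ∂_2 − rank ∂_3 = (18 − 17) − 0 = 1, and there is no ∂_3, so H_2 = Z.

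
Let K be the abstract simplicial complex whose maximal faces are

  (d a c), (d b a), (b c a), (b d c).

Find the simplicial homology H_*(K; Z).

We work with the vertex ordering a < b < c < d. The simplices of K, each written with vertices in increasing order, are:

  0-simplices (4): a, b, c, d
  1-simplices (6): ab, ac, ad, bc, bd, cd
  2-simplices (4): abc, abd, acd, bcd

giving chain groups C_0 ≅ Z^4, C_1 ≅ Z^6, C_2 ≅ Z^4.

∂_1: C_1 → C_0 sends each edge [p,q] (with p < q) to q − p. For instance
  ∂ac = c − a.
As a 4×6 matrix over Z this has rank 3, with invariant factors (1,1,1).

Boundary ∂_2: C_2 → C_1 sends each 2-simplex [p,q,r] to [q,r] − [p,r] + [p,q]. For instance
  ∂abc = bc − ac + ab,
  ∂bcd = cd − bd + bc.
As a 6×4 matrix over Z this has rank 3, with invariant factors (1,1,1).

From H_k ≅ ker(∂_k) / im(∂_{k+1}) we obtain:

  H_0: rank C_0 − rank ∂_1 = 4 − 3 = 1, and the invariant factors of ∂_1 are all 1, so H_0 = Z.
  H_1: rank ker ∂_1 − rank ∂_2 = (6 − 3) − 3 = 0, and the invariant factors of ∂_2 are all 1, so H_1 = 0.
  H_2: rank ker ∂_2 − rank ∂_3 = (4 − 3) − 0 = 1, and there is no ∂_3, so H_2 = Z.

H_0 ≅ Z,  H_1 = 0,  H_2 ≅ Z.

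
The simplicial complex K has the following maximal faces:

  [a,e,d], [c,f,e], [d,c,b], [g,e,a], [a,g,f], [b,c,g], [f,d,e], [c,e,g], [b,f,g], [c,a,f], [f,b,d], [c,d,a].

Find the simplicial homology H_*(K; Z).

We work with the vertex ordering a < b < c < d < e < f < g. The simplices of K, each written with vertices in increasing order, are:

  0-simplices (7): a, b, c, d, e, f, g
  1-simplices (18): ac, ad, ae, af, ag, bc, bd, bf, bg, cd, ce, cf, cg, de, df, ef, eg, fg
  2-simplices (12): acd, acf, ade, aeg, afg, bcd, bcg, bdf, bfg, cef, ceg, def

giving chain groups C_0 ≅ Z^7, C_1 ≅ Z^18, C_2 ≅ Z^12.

The boundary map ∂_1: C_1 → C_0 is given by ∂[p,q] = [q] − [p].
This gives a 7×18 integer matrix of rank 6; reducing to Smith normal form yields diagonal entries (1,1,1,1,1,1).

The boundary map ∂_2: C_2 → C_1 maps a triangle to the signed sum of its edges. For instance
  ∂afg = fg − ag + af,
  ∂cef = ef − cf + ce.
This gives a 18×12 integer matrix of rank 12; reducing to Smith normal form yields diagonal entries (1,1,1,1,1,1,1,1,1,1,1,2).

From H_k ≅ ker(∂_k) / im(∂_{k+1}) we obtain:

  H_0: rank C_0 − rank ∂_1 = 7 − 6 = 1, and the invariant factors of ∂_1 are all 1, so H_0 ≅ Z.
  H_1: rank ker ∂_1 − rank ∂_2 = (18 − 6) − 12 = 0, and ∂_2 has invariant factor 2 > 1, so H_1 ≅ Z/2Z.
  H_2: rank ker ∂_2 − rank ∂_3 = (12 − 12) − 0 = 0, and there is no ∂_3, so H_2 ≅ 0.

(K is a triangulation of the real projective plane RP^2.)

H_0 ≅ Z,  H_1 ≅ Z/2Z,  H_2 = 0.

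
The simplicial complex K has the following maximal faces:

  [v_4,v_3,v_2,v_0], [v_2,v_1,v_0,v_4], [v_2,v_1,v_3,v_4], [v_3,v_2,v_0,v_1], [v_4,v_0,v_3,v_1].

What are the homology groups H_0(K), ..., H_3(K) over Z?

H_0 ≅ Z,  H_1 = 0,  H_2 = 0,  H_3 ≅ Z.

Fix the vertex order v_0 < v_1 < v_2 < v_3 < v_4 and write every simplex with vertices in increasing order. Then dim K = 3 and the simplices of K are:

  0-simplices (5): [v_0], [v_1], [v_2], [v_3], [v_4]
  1-simplices (10): [v_0,v_1], [v_0,v_2], [v_0,v_3], [v_0,v_4], [v_1,v_2], [v_1,v_3], [v_1,v_4], [v_2,v_3], [v_2,v_4], [v_3,v_4]
  2-simplices (10): [v_0,v_1,v_2], [v_0,v_1,v_3], [v_0,v_1,v_4], [v_0,v_2,v_3], [v_0,v_2,v_4], [v_0,v_3,v_4], [v_1,v_2,v_3], [v_1,v_2,v_4], [v_1,v_3,v_4], [v_2,v_3,v_4]
  3-simplices (5): [v_0,v_1,v_2,v_3], [v_0,v_1,v_2,v_4], [v_0,v_1,v_3,v_4], [v_0,v_2,v_3,v_4], [v_1,v_2,v_3,v_4]

giving chain groups C_0 ≅ Z^5, C_1 ≅ Z^10, C_2 ≅ Z^10, C_3 ≅ Z^5.

Boundary ∂_1: C_1 → C_0 maps an edge to its endpoints' difference, ∂[p,q] = q − p.
This gives a 5×10 integer matrix of rank 4; reducing to Smith normal form yields diagonal entries (1,1,1,1).

Boundary ∂_2: C_2 → C_1 acts by ∂[p,q,r] = [q,r] − [p,r] + [p,q]. For instance
  ∂[v_0,v_1,v_4] = [v_1,v_4] − [v_0,v_4] + [v_0,v_1],
  ∂[v_0,v_2,v_3] = [v_2,v_3] − [v_0,v_3] + [v_0,v_2].
The resulting 10×10 matrix has rank 6, and its Smith normal form has invariant factors (1,1,1,1,1,1).

∂_3: C_3 → C_2 sends each 3-simplex σ to the alternating sum Σ_i (−1)^i (σ with its i-th vertex removed). For instance
  ∂[v_0,v_1,v_3,v_4] = [v_1,v_3,v_4] − [v_0,v_3,v_4] + [v_0,v_1,v_4] − [v_0,v_1,v_3],
  ∂[v_1,v_2,v_3,v_4] = [v_2,v_3,v_4] − [v_1,v_3,v_4] + [v_1,v_2,v_4] − [v_1,v_2,v_3].
The 10×5 boundary matrix has rank 4 and Smith normal form diag(1,1,1,1).

Reading off H_k = ker ∂_k / im ∂_{k+1}:

  H_0: rank C_0 − rank ∂_1 = 5 − 4 = 1, and the invariant factors of ∂_1 are all 1, so H_0 ≅ Z.
  H_1: rank ker ∂_1 − rank ∂_2 = (10 − 4) − 6 = 0, and the invariant factors of ∂_2 are all 1, so H_1 ≅ 0.
  H_2: rank ker ∂_2 − rank ∂_3 = (10 − 6) − 4 = 0, and the invariant factors of ∂_3 are all 1, so H_2 ≅ 0.
  H_3: rank ker ∂_3 − rank ∂_4 = (5 − 4) − 0 = 1, and there is no ∂_4, so H_3 ≅ Z.

(K is a triangulation of the 3-sphere S^3.)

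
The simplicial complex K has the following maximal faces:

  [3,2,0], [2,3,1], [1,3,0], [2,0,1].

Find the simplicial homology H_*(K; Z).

Fix the vertex order 0 < 1 < 2 < 3 and write every simplex with vertices in increasing order. Then dim K = 2 and the simplices of K are:

  0-simplices (4): [0], [1], [2], [3]
  1-simplices (6): [0,1], [0,2], [0,3], [1,2], [1,3], [2,3]
  2-simplices (4): [0,1,2], [0,1,3], [0,2,3], [1,2,3]

so the chain groups are C_0 ≅ Z^4, C_1 ≅ Z^6, C_2 ≅ Z^4.

Boundary ∂_1: C_1 → C_0 is given by ∂[p,q] = [q] − [p]. For instance
  ∂[0,1] = [1] − [0].
This gives a 4×6 integer matrix of rank 3; reducing to Smith normal form yields diagonal entries (1,1,1).

∂_2: C_2 → C_1 sends each 2-simplex [p,q,r] to [q,r] − [p,r] + [p,q]. For instance
  ∂[0,1,3] = [1,3] − [0,3] + [0,1],
  ∂[0,1,2] = [1,2] − [0,2] + [0,1].
This gives a 6×4 integer matrix of rank 3; reducing to Smith normal form yields diagonal entries (1,1,1).

From H_k ≅ ker(∂_k) / im(∂_{k+1}) we obtain:

  H_0: rank C_0 − rank ∂_1 = 4 − 3 = 1, and the invariant factors of ∂_1 are all 1, so H_0 ≅ Z.
  H_1: rank ker ∂_1 − rank ∂_2 = (6 − 3) − 3 = 0, and the invariant factors of ∂_2 are all 1, so H_1 ≅ 0.
  H_2: rank ker ∂_2 − rank ∂_3 = (4 − 3) − 0 = 1, and there is no ∂_3, so H_2 ≅ Z.

H_0 = Z,  H_1 = 0,  H_2 = Z.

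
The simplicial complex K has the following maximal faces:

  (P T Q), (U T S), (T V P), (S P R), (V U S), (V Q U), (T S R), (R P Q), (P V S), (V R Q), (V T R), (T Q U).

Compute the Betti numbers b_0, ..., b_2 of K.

b_0 = 1, b_1 = 0, b_2 = 0.

K has 7 vertices, 18 edges, 12 triangles.
rank ∂_0 = 0, rank ∂_1 = 6 ⇒ b_0 = 7 − 0 − 6 = 1; all invariant factors of ∂_1 are 1 so no torsion. So H_0 = Z.
rank ∂_1 = 6, rank ∂_2 = 12 ⇒ b_1 = 18 − 6 − 12 = 0; ∂_2 has invariant factor(s) [2] giving torsion. So H_1 = Z/2Z.
rank ∂_2 = 12, rank ∂_3 = 0 ⇒ b_2 = 12 − 12 − 0 = 0. So H_2 = 0.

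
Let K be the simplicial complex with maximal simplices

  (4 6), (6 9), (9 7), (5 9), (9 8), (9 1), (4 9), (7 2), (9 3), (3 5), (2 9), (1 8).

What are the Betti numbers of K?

b_0 = 1, b_1 = 4.

K has 9 vertices, 12 edges.
rank ∂_0 = 0, rank ∂_1 = 8 ⇒ b_0 = 9 − 0 − 8 = 1; all invariant factors of ∂_1 are 1 so no torsion. So H_0 = Z.
rank ∂_1 = 8, rank ∂_2 = 0 ⇒ b_1 = 12 − 8 − 0 = 4. So H_1 = Z^4.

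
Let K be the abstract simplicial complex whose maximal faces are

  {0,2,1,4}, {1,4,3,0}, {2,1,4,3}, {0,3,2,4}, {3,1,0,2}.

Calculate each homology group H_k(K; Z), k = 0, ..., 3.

K has 5 vertices, 10 edges, 10 triangles, 5 3-simplices.
rank ∂_0 = 0, rank ∂_1 = 4 ⇒ b_0 = 5 − 0 − 4 = 1; all invariant factors of ∂_1 are 1 so no torsion. So H_0 ≅ Z.
rank ∂_1 = 4, rank ∂_2 = 6 ⇒ b_1 = 10 − 4 − 6 = 0; all invariant factors of ∂_2 are 1 so no torsion. So H_1 ≅ 0.
rank ∂_2 = 6, rank ∂_3 = 4 ⇒ b_2 = 10 − 6 − 4 = 0; all invariant factors of ∂_3 are 1 so no torsion. So H_2 ≅ 0.
rank ∂_3 = 4, rank ∂_4 = 0 ⇒ b_3 = 5 − 4 − 0 = 1. So H_3 ≅ Z.

H_0 ≅ Z,  H_1 = 0,  H_2 = 0,  H_3 ≅ Z.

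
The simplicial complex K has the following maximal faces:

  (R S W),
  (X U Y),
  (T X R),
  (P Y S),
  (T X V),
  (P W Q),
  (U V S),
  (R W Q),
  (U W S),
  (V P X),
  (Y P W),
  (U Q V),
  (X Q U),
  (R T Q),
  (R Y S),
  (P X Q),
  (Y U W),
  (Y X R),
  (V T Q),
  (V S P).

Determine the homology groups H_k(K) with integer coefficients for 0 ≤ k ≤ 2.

H_0 = Z,  H_1 = Z × Z/2,  H_2 = 0.

Fix the vertex order P < Q < R < S < T < U < V < W < X < Y and write every simplex with vertices in increasing order. Then dim K = 2 and the simplices of K are:

  0-simplices (10): P, Q, R, S, T, U, V, W, X, Y
  1-simplices (30): PQ, PS, PV, PW, PX, PY, QR, QT, QU, QV, QW, QX, RS, RT, RW, RX, RY, SU, SV, SW, SY, TV, TX, UV, UW, UX, UY, VX, WY, XY
  2-simplices (20): PQW, PQX, PSV, PSY, PVX, PWY, QRT, QRW, QTV, QUV, QUX, RSW, RSY, RTX, RXY, SUV, SUW, TVX, UWY, UXY

Hence C_0 ≅ Z^10, C_1 ≅ Z^30, C_2 ≅ Z^20.

The boundary map ∂_1: C_1 → C_0 sends each edge [p,q] (with p < q) to q − p. For instance
  ∂RS = S − R.
This gives a 10×30 integer matrix of rank 9; reducing to Smith normal form yields diagonal entries (1,1,1,1,1,1,1,1,1).

The boundary map ∂_2: C_2 → C_1 acts by ∂[p,q,r] = [q,r] − [p,r] + [p,q]. For instance
  ∂RSY = SY − RY + RS,
  ∂PSV = SV − PV + PS.
The 30×20 boundary matrix has rank 20 and Smith normal form diag(1,1,1,1,1,1,1,1,1,1,1,1,1,1,1,1,1,1,1,2).

Now H_k = ker ∂_k / im ∂_{k+1}, so:

  H_0: rank C_0 − rank ∂_1 = 10 − 9 = 1, and the invariant factors of ∂_1 are all 1, so H_0 ≅ Z.
  H_1: rank ker ∂_1 − rank ∂_2 = (30 − 9) − 20 = 1, and ∂_2 has invariant factor 2 > 1, so H_1 ≅ Z × Z/2.
  H_2: rank ker ∂_2 − rank ∂_3 = (20 − 20) − 0 = 0, and there is no ∂_3, so H_2 ≅ 0.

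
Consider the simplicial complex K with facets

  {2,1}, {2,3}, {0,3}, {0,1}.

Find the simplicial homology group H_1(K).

H_1 = Z.

Fix the vertex order 0 < 1 < 2 < 3 and write every simplex with vertices in increasing order. Then dim K = 1 and the simplices of K are:

  0-simplices (4): [0], [1], [2], [3]
  1-simplices (4): [0,1], [0,3], [1,2], [2,3]

giving chain groups C_0 ≅ Z^4, C_1 ≅ Z^4.

Boundary ∂_1: C_1 → C_0 sends each edge [p,q] (with p < q) to q − p. For instance
  ∂[0,1] = [1] − [0].
This gives a 4×4 integer matrix of rank 3; reducing to Smith normal form yields diagonal entries (1,1,1).

Reading off H_k = ker ∂_k / im ∂_{k+1}:

  H_1: rank ker ∂_1 − rank ∂_2 = (4 − 3) − 0 = 1, and there is no ∂_2, so H_1 = Z.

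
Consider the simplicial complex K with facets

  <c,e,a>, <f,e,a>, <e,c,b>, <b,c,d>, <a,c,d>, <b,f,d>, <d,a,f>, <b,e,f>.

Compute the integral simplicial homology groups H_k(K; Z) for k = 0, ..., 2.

H_0 ≅ Z,  H_1 = 0,  H_2 ≅ Z.

Take the total order a < b < c < d < e < f on the vertex set. Then K (dimension 2) consists of the simplices:

  0-simplices (6): a, b, c, d, e, f
  1-simplices (12): ac, ad, ae, af, bc, bd, be, bf, cd, ce, df, ef
  2-simplices (8): acd, ace, adf, aef, bcd, bce, bdf, bef

Hence C_0 ≅ Z^6, C_1 ≅ Z^12, C_2 ≅ Z^8.

Boundary ∂_1: C_1 → C_0 is given by ∂[p,q] = [q] − [p].
This gives a 6×12 integer matrix of rank 5; reducing to Smith normal form yields diagonal entries (1,1,1,1,1).

Boundary ∂_2: C_2 → C_1 maps a triangle to the signed sum of its edges. For instance
  ∂bdf = df − bf + bd,
  ∂acd = cd − ad + ac.
The resulting 12×8 matrix has rank 7, and its Smith normal form has invariant factors (1,1,1,1,1,1,1).

Now H_k = ker ∂_k / im ∂_{k+1}, so:

  H_0: rank C_0 − rank ∂_1 = 6 − 5 = 1, and the invariant factors of ∂_1 are all 1, so H_0 ≅ Z.
  H_1: rank ker ∂_1 − rank ∂_2 = (12 − 5) − 7 = 0, and the invariant factors of ∂_2 are all 1, so H_1 ≅ 0.
  H_2: rank ker ∂_2 − rank ∂_3 = (8 − 7) − 0 = 1, and there is no ∂_3, so H_2 ≅ Z.

(K is a triangulation of the 2-sphere S^2.)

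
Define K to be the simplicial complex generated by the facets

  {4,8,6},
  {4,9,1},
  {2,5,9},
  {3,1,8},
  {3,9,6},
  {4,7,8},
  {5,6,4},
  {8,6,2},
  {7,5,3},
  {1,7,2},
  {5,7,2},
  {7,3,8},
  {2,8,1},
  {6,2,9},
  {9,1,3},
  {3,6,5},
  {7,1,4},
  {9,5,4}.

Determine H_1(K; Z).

H_1 = Z ⊕ Z/2.

Fix the vertex order 1 < 2 < 3 < 4 < 5 < 6 < 7 < 8 < 9 and write every simplex with vertices in increasing order. Then dim K = 2 and the simplices of K are:

  0-simplices (9): [1], [2], [3], [4], [5], [6], [7], [8], [9]
  1-simplices (27): (27 of them)
  2-simplices (18): [1,2,7], [1,2,8], [1,3,8], [1,3,9], [1,4,7], [1,4,9], [2,5,7], [2,5,9], [2,6,8], [2,6,9], [3,5,6], [3,5,7], [3,6,9], [3,7,8], [4,5,6], [4,5,9], [4,6,8], [4,7,8]

so the chain groups are C_0 ≅ Z^9, C_1 ≅ Z^27, C_2 ≅ Z^18.

Boundary ∂_1: C_1 → C_0 maps an edge to its endpoints' difference, ∂[p,q] = q − p.
The 9×27 boundary matrix has rank 8 and Smith normal form diag(1,1,1,1,1,1,1,1).

The boundary map ∂_2: C_2 → C_1 acts by ∂[p,q,r] = [q,r] − [p,r] + [p,q]. For instance
  ∂[4,5,9] = [5,9] − [4,9] + [4,5],
  ∂[1,2,7] = [2,7] − [1,7] + [1,2].
The 27×18 boundary matrix has rank 18 and Smith normal form diag(1,1,1,1,1,1,1,1,1,1,1,1,1,1,1,1,1,2).

Computing H_k = (kernel of ∂_k) / (image of ∂_{k+1}):

  H_1: rank ker ∂_1 − rank ∂_2 = (27 − 8) − 18 = 1, and ∂_2 has invariant factor 2 > 1, so H_1 = Z ⊕ Z/2.

(K is a triangulation of the Klein bottle.)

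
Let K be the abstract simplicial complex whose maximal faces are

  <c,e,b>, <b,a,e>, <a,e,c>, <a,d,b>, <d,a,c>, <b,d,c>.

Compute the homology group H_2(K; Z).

Order the vertices as a < b < c < d < e. Listing each simplex with vertices in this order, K has dimension 2 with simplices:

  0-simplices (5): a, b, c, d, e
  1-simplices (9): ab, ac, ad, ae, bc, bd, be, cd, ce
  2-simplices (6): abd, abe, acd, ace, bcd, bce

giving chain groups C_0 ≅ Z^5, C_1 ≅ Z^9, C_2 ≅ Z^6.

Boundary ∂_1: C_1 → C_0 sends each edge [p,q] (with p < q) to q − p. For instance
  ∂bd = d − b.
The 5×9 boundary matrix has rank 4 and Smith normal form diag(1,1,1,1).

The boundary map ∂_2: C_2 → C_1 acts by ∂[p,q,r] = [q,r] − [p,r] + [p,q]. For instance
  ∂abd = bd − ad + ab,
  ∂bce = ce − be + bc.
The 9×6 boundary matrix has rank 5 and Smith normal form diag(1,1,1,1,1).

Now H_k = ker ∂_k / im ∂_{k+1}, so:

  H_2: rank ker ∂_2 − rank ∂_3 = (6 − 5) − 0 = 1, and there is no ∂_3, so H_2 ≅ Z.

H_2 = Z.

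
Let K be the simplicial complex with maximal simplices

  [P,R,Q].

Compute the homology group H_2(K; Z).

H_2 = 0.

Order the vertices as P < Q < R. Listing each simplex with vertices in this order, K has dimension 2 with simplices:

  0-simplices (3): P, Q, R
  1-simplices (3): PQ, PR, QR
  2-simplices (1): PQR

giving chain groups C_0 ≅ Z^3, C_1 ≅ Z^3, C_2 ≅ Z^1.

Boundary ∂_1: C_1 → C_0 sends each edge [p,q] (with p < q) to q − p. For instance
  ∂QR = R − Q.
As a 3×3 matrix over Z this has rank 2, with invariant factors (1,1).

Boundary ∂_2: C_2 → C_1 acts by ∂[p,q,r] = [q,r] − [p,r] + [p,q]. For instance
  ∂PQR = QR − PR + PQ.
This gives a 3×1 integer matrix of rank 1; reducing to Smith normal form yields diagonal entries (1).

Reading off H_k = ker ∂_k / im ∂_{k+1}:

  H_2: rank ker ∂_2 − rank ∂_3 = (1 − 1) − 0 = 0, and there is no ∂_3, so H_2 ≅ 0.

(K is a triangulation of the 2-simplex.)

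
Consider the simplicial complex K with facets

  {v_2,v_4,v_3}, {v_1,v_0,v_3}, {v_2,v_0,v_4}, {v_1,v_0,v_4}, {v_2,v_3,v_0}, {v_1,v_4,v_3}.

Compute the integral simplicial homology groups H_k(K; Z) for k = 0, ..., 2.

Take the total order v_0 < v_1 < v_2 < v_3 < v_4 on the vertex set. Then K (dimension 2) consists of the simplices:

  0-simplices (5): [v_0], [v_1], [v_2], [v_3], [v_4]
  1-simplices (9): [v_0,v_1], [v_0,v_2], [v_0,v_3], [v_0,v_4], [v_1,v_3], [v_1,v_4], [v_2,v_3], [v_2,v_4], [v_3,v_4]
  2-simplices (6): [v_0,v_1,v_3], [v_0,v_1,v_4], [v_0,v_2,v_3], [v_0,v_2,v_4], [v_1,v_3,v_4], [v_2,v_3,v_4]

Hence C_0 ≅ Z^5, C_1 ≅ Z^9, C_2 ≅ Z^6.

Boundary ∂_1: C_1 → C_0 is given by ∂[p,q] = [q] − [p].
This gives a 5×9 integer matrix of rank 4; reducing to Smith normal form yields diagonal entries (1,1,1,1).

∂_2: C_2 → C_1 acts by ∂[p,q,r] = [q,r] − [p,r] + [p,q]. For instance
  ∂[v_0,v_2,v_3] = [v_2,v_3] − [v_0,v_3] + [v_0,v_2],
  ∂[v_1,v_3,v_4] = [v_3,v_4] − [v_1,v_4] + [v_1,v_3].
The 9×6 boundary matrix has rank 5 and Smith normal form diag(1,1,1,1,1).

Reading off H_k = ker ∂_k / im ∂_{k+1}:

  H_0: rank C_0 − rank ∂_1 = 5 − 4 = 1, and the invariant factors of ∂_1 are all 1, so H_0 = Z.
  H_1: rank ker ∂_1 − rank ∂_2 = (9 − 4) − 5 = 0, and the invariant factors of ∂_2 are all 1, so H_1 = 0.
  H_2: rank ker ∂_2 − rank ∂_3 = (6 − 5) − 0 = 1, and there is no ∂_3, so H_2 = Z.

As a check, the Euler characteristic is 5 − 9 + 6 = 2, which agrees with 1 − 0 + 1 = 2.

H_0 = Z,  H_1 = 0,  H_2 = Z.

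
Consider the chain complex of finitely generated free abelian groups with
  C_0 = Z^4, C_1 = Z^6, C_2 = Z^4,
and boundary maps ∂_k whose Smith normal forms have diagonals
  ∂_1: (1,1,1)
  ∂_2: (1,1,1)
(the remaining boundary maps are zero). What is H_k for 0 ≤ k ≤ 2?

H_0 = Z,  H_1 = 0,  H_2 = Z.

H_0: b_0 = 4 − 0 − 3 = 1; torsion from ∂_1 factors > 1: none. So H_0 = Z.
H_1: b_1 = 6 − 3 − 3 = 0; torsion from ∂_2 factors > 1: none. So H_1 = 0.
H_2: b_2 = 4 − 3 − 0 = 1; torsion from ∂_3 factors > 1: none. So H_2 = Z.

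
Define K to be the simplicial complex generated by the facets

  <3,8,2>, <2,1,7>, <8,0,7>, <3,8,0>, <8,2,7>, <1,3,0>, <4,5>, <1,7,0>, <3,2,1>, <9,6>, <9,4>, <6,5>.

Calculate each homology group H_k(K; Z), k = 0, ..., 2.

H_0 = Z^2,  H_1 = Z,  H_2 = Z.

Take the total order 0 < 1 < 2 < 3 < 4 < 5 < 6 < 7 < 8 < 9 on the vertex set. Then K (dimension 2) consists of the simplices:

  0-simplices (10): [0], [1], [2], [3], [4], [5], [6], [7], [8], [9]
  1-simplices (16): [0,1], [0,3], [0,7], [0,8], [1,2], [1,3], [1,7], [2,3], [2,7], [2,8], [3,8], [4,5], [4,9], [5,6], [6,9], [7,8]
  2-simplices (8): [0,1,3], [0,1,7], [0,3,8], [0,7,8], [1,2,3], [1,2,7], [2,3,8], [2,7,8]

Hence C_0 ≅ Z^10, C_1 ≅ Z^16, C_2 ≅ Z^8.

The boundary map ∂_1: C_1 → C_0 sends each edge [p,q] (with p < q) to q − p.
The resulting 10×16 matrix has rank 8, and its Smith normal form has invariant factors (1,1,1,1,1,1,1,1).

∂_2: C_2 → C_1 maps a triangle to the signed sum of its edges. For instance
  ∂[2,7,8] = [7,8] − [2,8] + [2,7],
  ∂[1,2,3] = [2,3] − [1,3] + [1,2].
The 16×8 boundary matrix has rank 7 and Smith normal form diag(1,1,1,1,1,1,1).

Reading off H_k = ker ∂_k / im ∂_{k+1}:

  H_0: rank C_0 − rank ∂_1 = 10 − 8 = 2, and the invariant factors of ∂_1 are all 1, so H_0 = Z^2.
  H_1: rank ker ∂_1 − rank ∂_2 = (16 − 8) − 7 = 1, and the invariant factors of ∂_2 are all 1, so H_1 = Z.
  H_2: rank ker ∂_2 − rank ∂_3 = (8 − 7) − 0 = 1, and there is no ∂_3, so H_2 = Z.

As a check, the Euler characteristic is 10 − 16 + 8 = 2, which agrees with 2 − 1 + 1 = 2.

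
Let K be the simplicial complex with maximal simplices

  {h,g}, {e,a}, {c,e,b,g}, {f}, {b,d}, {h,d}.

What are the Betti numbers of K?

Order the vertices as a < b < c < d < e < f < g < h. Listing each simplex with vertices in this order, K has dimension 3 with simplices:

  0-simplices (8): a, b, c, d, e, f, g, h
  1-simplices (10): ae, bc, bd, be, bg, ce, cg, dh, eg, gh
  2-simplices (4): bce, bcg, beg, ceg
  3-simplices (1): bceg

giving chain groups C_0 ≅ Z^8, C_1 ≅ Z^10, C_2 ≅ Z^4, C_3 ≅ Z^1.

Boundary ∂_1: C_1 → C_0 is given by ∂[p,q] = [q] − [p].
The resulting 8×10 matrix has rank 6, and its Smith normal form has invariant factors (1,1,1,1,1,1).

∂_2: C_2 → C_1 maps a triangle to the signed sum of its edges. For instance
  ∂beg = eg − bg + be,
  ∂ceg = eg − cg + ce.
This gives a 10×4 integer matrix of rank 3; reducing to Smith normal form yields diagonal entries (1,1,1).

∂_3: C_3 → C_2 sends each 3-simplex σ to the alternating sum Σ_i (−1)^i (σ with its i-th vertex removed). For instance
  ∂bceg = ceg − beg + bcg − bce.
As a 4×1 matrix over Z this has rank 1, with invariant factors (1).

Reading off H_k = ker ∂_k / im ∂_{k+1}:

  H_0: rank C_0 − rank ∂_1 = 8 − 6 = 2, and the invariant factors of ∂_1 are all 1, so H_0 ≅ Z^2.
  H_1: rank ker ∂_1 − rank ∂_2 = (10 − 6) − 3 = 1, and the invariant factors of ∂_2 are all 1, so H_1 ≅ Z.
  H_2: rank ker ∂_2 − rank ∂_3 = (4 − 3) − 1 = 0, and the invariant factors of ∂_3 are all 1, so H_2 ≅ 0.
  H_3: rank ker ∂_3 − rank ∂_4 = (1 − 1) − 0 = 0, and there is no ∂_4, so H_3 ≅ 0.

As a check, the Euler characteristic is 8 − 10 + 4 − 1 = 1, which agrees with 2 − 1 + 0 − 0 = 1.

Hence the Betti numbers are b_0 = 2, b_1 = 1, b_2 = 0, b_3 = 0.

b_0 = 2, b_1 = 1, b_2 = 0, b_3 = 0.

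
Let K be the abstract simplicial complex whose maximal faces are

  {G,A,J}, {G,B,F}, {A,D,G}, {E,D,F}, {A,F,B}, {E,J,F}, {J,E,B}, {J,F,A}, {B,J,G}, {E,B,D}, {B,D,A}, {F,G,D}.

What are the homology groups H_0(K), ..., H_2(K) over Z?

H_0 ≅ Z,  H_1 ≅ Z/2,  H_2 = 0.

K has 7 vertices, 18 edges, 12 triangles.
rank ∂_0 = 0, rank ∂_1 = 6 ⇒ b_0 = 7 − 0 − 6 = 1; all invariant factors of ∂_1 are 1 so no torsion. So H_0 = Z.
rank ∂_1 = 6, rank ∂_2 = 12 ⇒ b_1 = 18 − 6 − 12 = 0; ∂_2 has invariant factor(s) [2] giving torsion. So H_1 = Z/2.
rank ∂_2 = 12, rank ∂_3 = 0 ⇒ b_2 = 12 − 12 − 0 = 0. So H_2 = 0.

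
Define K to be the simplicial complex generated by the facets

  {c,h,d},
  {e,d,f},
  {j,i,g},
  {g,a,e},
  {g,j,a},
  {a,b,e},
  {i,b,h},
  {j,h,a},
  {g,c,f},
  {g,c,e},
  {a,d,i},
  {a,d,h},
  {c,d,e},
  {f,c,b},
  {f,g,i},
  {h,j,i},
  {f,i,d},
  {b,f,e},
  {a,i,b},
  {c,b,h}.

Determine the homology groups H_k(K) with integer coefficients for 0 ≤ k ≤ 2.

Order the vertices as a < b < c < d < e < f < g < h < i < j. Listing each simplex with vertices in this order, K has dimension 2 with simplices:

  0-simplices (10): a, b, c, d, e, f, g, h, i, j
  1-simplices (30): ab, ad, ae, ag, ah, ai, aj, bc, be, bf, bh, bi, cd, ce, cf, cg, ch, de, df, dh, di, ef, eg, fg, fi, gi, gj, hi, hj, ij
  2-simplices (20): abe, abi, adh, adi, aeg, agj, ahj, bcf, bch, bef, bhi, cde, cdh, ceg, cfg, def, dfi, fgi, gij, hij

Hence C_0 ≅ Z^10, C_1 ≅ Z^30, C_2 ≅ Z^20.

The boundary map ∂_1: C_1 → C_0 sends each edge [p,q] (with p < q) to q − p. For instance
  ∂dh = h − d.
This gives a 10×30 integer matrix of rank 9; reducing to Smith normal form yields diagonal entries (1,1,1,1,1,1,1,1,1).

∂_2: C_2 → C_1 sends each 2-simplex [p,q,r] to [q,r] − [p,r] + [p,q]. For instance
  ∂agj = gj − aj + ag,
  ∂fgi = gi − fi + fg.
This gives a 30×20 integer matrix of rank 20; reducing to Smith normal form yields diagonal entries (1,1,1,1,1,1,1,1,1,1,1,1,1,1,1,1,1,1,1,2).

Now H_k = ker ∂_k / im ∂_{k+1}, so:

  H_0: rank C_0 − rank ∂_1 = 10 − 9 = 1, and the invariant factors of ∂_1 are all 1, so H_0 ≅ Z.
  H_1: rank ker ∂_1 − rank ∂_2 = (30 − 9) − 20 = 1, and ∂_2 has invariant factor 2 > 1, so H_1 ≅ Z ⊕ Z/2.
  H_2: rank ker ∂_2 − rank ∂_3 = (20 − 20) − 0 = 0, and there is no ∂_3, so H_2 ≅ 0.

H_0 = Z,  H_1 = Z ⊕ Z/2,  H_2 = 0.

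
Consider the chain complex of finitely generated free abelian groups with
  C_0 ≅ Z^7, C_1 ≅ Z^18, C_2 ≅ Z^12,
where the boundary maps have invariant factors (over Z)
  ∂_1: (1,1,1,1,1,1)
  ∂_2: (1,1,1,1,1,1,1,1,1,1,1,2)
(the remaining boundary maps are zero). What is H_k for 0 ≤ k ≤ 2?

H_0: b_0 = 7 − 0 − 6 = 1; torsion from ∂_1 factors > 1: none. So H_0 = Z.
H_1: b_1 = 18 − 6 − 12 = 0; torsion from ∂_2 factors > 1: [2]. So H_1 = Z/2Z.
H_2: b_2 = 12 − 12 − 0 = 0; torsion from ∂_3 factors > 1: none. So H_2 = 0.

H_0 = Z,  H_1 = Z/2Z,  H_2 = 0.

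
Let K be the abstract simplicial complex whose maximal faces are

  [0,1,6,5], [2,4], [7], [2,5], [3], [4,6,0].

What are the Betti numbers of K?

b_0 = 3, b_1 = 1, b_2 = 0, b_3 = 0.

We work with the vertex ordering 0 < 1 < 2 < 3 < 4 < 5 < 6 < 7. The simplices of K, each written with vertices in increasing order, are:

  0-simplices (8): [0], [1], [2], [3], [4], [5], [6], [7]
  1-simplices (10): [0,1], [0,4], [0,5], [0,6], [1,5], [1,6], [2,4], [2,5], [4,6], [5,6]
  2-simplices (5): [0,1,5], [0,1,6], [0,4,6], [0,5,6], [1,5,6]
  3-simplices (1): [0,1,5,6]

so the chain groups are C_0 ≅ Z^8, C_1 ≅ Z^10, C_2 ≅ Z^5, C_3 ≅ Z^1.

The boundary map ∂_1: C_1 → C_0 sends each edge [p,q] (with p < q) to q − p.
This gives a 8×10 integer matrix of rank 5; reducing to Smith normal form yields diagonal entries (1,1,1,1,1).

∂_2: C_2 → C_1 acts by ∂[p,q,r] = [q,r] − [p,r] + [p,q]. For instance
  ∂[0,5,6] = [5,6] − [0,6] + [0,5],
  ∂[1,5,6] = [5,6] − [1,6] + [1,5].
The resulting 10×5 matrix has rank 4, and its Smith normal form has invariant factors (1,1,1,1).

The boundary map ∂_3: C_3 → C_2 sends each 3-simplex σ to the alternating sum Σ_i (−1)^i (σ with its i-th vertex removed). For instance
  ∂[0,1,5,6] = [1,5,6] − [0,5,6] + [0,1,6] − [0,1,5].
This gives a 5×1 integer matrix of rank 1; reducing to Smith normal form yields diagonal entries (1).

Reading off H_k = ker ∂_k / im ∂_{k+1}:

  H_0: rank C_0 − rank ∂_1 = 8 − 5 = 3, and the invariant factors of ∂_1 are all 1, so H_0 ≅ Z^3.
  H_1: rank ker ∂_1 − rank ∂_2 = (10 − 5) − 4 = 1, and the invariant factors of ∂_2 are all 1, so H_1 ≅ Z.
  H_2: rank ker ∂_2 − rank ∂_3 = (5 − 4) − 1 = 0, and the invariant factors of ∂_3 are all 1, so H_2 ≅ 0.
  H_3: rank ker ∂_3 − rank ∂_4 = (1 − 1) − 0 = 0, and there is no ∂_4, so H_3 ≅ 0.

Hence the Betti numbers are b_0 = 3, b_1 = 1, b_2 = 0, b_3 = 0.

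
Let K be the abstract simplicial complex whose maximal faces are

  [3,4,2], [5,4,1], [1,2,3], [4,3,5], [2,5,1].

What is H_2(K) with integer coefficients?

K has 5 vertices, 10 edges, 5 triangles.
rank ∂_2 = 5, rank ∂_3 = 0 ⇒ b_2 = 5 − 5 − 0 = 0. So H_2 ≅ 0.

H_2 = 0.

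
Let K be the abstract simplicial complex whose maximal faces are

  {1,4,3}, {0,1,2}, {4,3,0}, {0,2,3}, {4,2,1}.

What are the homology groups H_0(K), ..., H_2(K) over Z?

H_0 ≅ Z,  H_1 ≅ Z,  H_2 = 0.

Order the vertices as 0 < 1 < 2 < 3 < 4. Listing each simplex with vertices in this order, K has dimension 2 with simplices:

  0-simplices (5): [0], [1], [2], [3], [4]
  1-simplices (10): [0,1], [0,2], [0,3], [0,4], [1,2], [1,3], [1,4], [2,3], [2,4], [3,4]
  2-simplices (5): [0,1,2], [0,2,3], [0,3,4], [1,2,4], [1,3,4]

giving chain groups C_0 ≅ Z^5, C_1 ≅ Z^10, C_2 ≅ Z^5.

∂_1: C_1 → C_0 sends each edge [p,q] (with p < q) to q − p. For instance
  ∂[0,2] = [2] − [0].
As a 5×10 matrix over Z this has rank 4, with invariant factors (1,1,1,1).

Boundary ∂_2: C_2 → C_1 maps a triangle to the signed sum of its edges. For instance
  ∂[1,3,4] = [3,4] − [1,4] + [1,3],
  ∂[0,3,4] = [3,4] − [0,4] + [0,3].
The resulting 10×5 matrix has rank 5, and its Smith normal form has invariant factors (1,1,1,1,1).

Reading off H_k = ker ∂_k / im ∂_{k+1}:

  H_0: rank C_0 − rank ∂_1 = 5 − 4 = 1, and the invariant factors of ∂_1 are all 1, so H_0 ≅ Z.
  H_1: rank ker ∂_1 − rank ∂_2 = (10 − 4) − 5 = 1, and the invariant factors of ∂_2 are all 1, so H_1 ≅ Z.
  H_2: rank ker ∂_2 − rank ∂_3 = (5 − 5) − 0 = 0, and there is no ∂_3, so H_2 ≅ 0.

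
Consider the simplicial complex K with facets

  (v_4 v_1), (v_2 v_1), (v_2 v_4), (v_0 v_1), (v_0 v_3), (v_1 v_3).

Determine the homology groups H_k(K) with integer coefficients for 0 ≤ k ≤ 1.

We work with the vertex ordering v_0 < v_1 < v_2 < v_3 < v_4. The simplices of K, each written with vertices in increasing order, are:

  0-simplices (5): [v_0], [v_1], [v_2], [v_3], [v_4]
  1-simplices (6): [v_0,v_1], [v_0,v_3], [v_1,v_2], [v_1,v_3], [v_1,v_4], [v_2,v_4]

Hence C_0 ≅ Z^5, C_1 ≅ Z^6.

Boundary ∂_1: C_1 → C_0 is given by ∂[p,q] = [q] − [p].
As a 5×6 matrix over Z this has rank 4, with invariant factors (1,1,1,1).

From H_k ≅ ker(∂_k) / im(∂_{k+1}) we obtain:

  H_0: rank C_0 − rank ∂_1 = 5 − 4 = 1, and the invariant factors of ∂_1 are all 1, so H_0 = Z.
  H_1: rank ker ∂_1 − rank ∂_2 = (6 − 4) − 0 = 2, and there is no ∂_2, so H_1 = Z^2.

H_0 = Z,  H_1 = Z^2.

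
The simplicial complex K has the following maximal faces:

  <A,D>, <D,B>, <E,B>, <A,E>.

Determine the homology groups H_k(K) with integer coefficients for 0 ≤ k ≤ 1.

Fix the vertex order A < B < D < E and write every simplex with vertices in increasing order. Then dim K = 1 and the simplices of K are:

  0-simplices (4): A, B, D, E
  1-simplices (4): AD, AE, BD, BE

giving chain groups C_0 ≅ Z^4, C_1 ≅ Z^4.

Boundary ∂_1: C_1 → C_0 maps an edge to its endpoints' difference, ∂[p,q] = q − p.
The resulting 4×4 matrix has rank 3, and its Smith normal form has invariant factors (1,1,1).

Computing H_k = (kernel of ∂_k) / (image of ∂_{k+1}):

  H_0: rank C_0 − rank ∂_1 = 4 − 3 = 1, and the invariant factors of ∂_1 are all 1, so H_0 = Z.
  H_1: rank ker ∂_1 − rank ∂_2 = (4 − 3) − 0 = 1, and there is no ∂_2, so H_1 = Z.

As a check, the Euler characteristic is 4 − 4 = 0, which agrees with 1 − 1 = 0.

H_0 ≅ Z,  H_1 ≅ Z.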